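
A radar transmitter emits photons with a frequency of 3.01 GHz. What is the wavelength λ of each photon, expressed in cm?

9.96 cm

Use c = 2.99792458·10^8 m/s.
Convert to SI: f = 3.01 GHz = 3.01·10^9 Hz.
Since λ = c/f for a photon, λ = 0.09960 m.
Converting to cm: λ = 9.960 cm ≈ 9.96 cm.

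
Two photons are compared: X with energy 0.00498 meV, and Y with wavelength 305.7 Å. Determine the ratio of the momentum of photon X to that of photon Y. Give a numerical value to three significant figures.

1.23·10^-7

p_X = 2.661·10^-33 kg·m/s (from energy = 0.00498 meV, via p = E/c).
p_Y = 2.168·10^-26 kg·m/s (from wavelength = 305.7 Å, via p = h/λ).
Ratio = 2.661·10^-33 / 2.168·10^-26 = 1.23·10^-7.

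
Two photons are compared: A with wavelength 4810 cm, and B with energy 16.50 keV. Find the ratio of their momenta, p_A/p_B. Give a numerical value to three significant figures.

p_A = 1.378·10^-35 kg·m/s (from wavelength = 4810 cm, via p = h/λ).
p_B = 8.818·10^-24 kg·m/s (from energy = 16.50 keV, via p = E/c).
Ratio = 1.378·10^-35 / 8.818·10^-24 = 1.56·10^-12.

1.56·10^-12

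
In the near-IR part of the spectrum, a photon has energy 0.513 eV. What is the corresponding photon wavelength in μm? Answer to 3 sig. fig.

2.42 μm

Take h = 6.62607015e-34 J·s, c = 2.99792458e8 m/s, 1 eV = 1.602176634e-19 J.
Convert to SI: E = 0.513 eV = 8.2192e-20 J.
Since λ = hc/E for a photon, λ = 2.417e-6 m.
Converting to μm: λ = 2.417 μm ≈ 2.42 μm.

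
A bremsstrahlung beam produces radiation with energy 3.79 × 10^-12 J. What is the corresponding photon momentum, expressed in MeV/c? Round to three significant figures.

23.7 MeV/c

Take c = 2.99792458 × 10^8 m/s, 1 eV = 1.602176634 × 10^-19 J.
The photon relation is p = E/c, giving p = 1.264 × 10^-20 kg·m/s.
Converting to MeV/c: p = 23.66 MeV/c ≈ 23.7 MeV/c.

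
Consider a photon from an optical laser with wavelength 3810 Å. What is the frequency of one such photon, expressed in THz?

In SI units: λ = 3810 Å = 3.81·10^-7 m.
The photon relation is f = c/λ, giving f = 7.869·10^14 Hz.
Converting to THz: f = 786.9 THz ≈ 787 THz.

787 THz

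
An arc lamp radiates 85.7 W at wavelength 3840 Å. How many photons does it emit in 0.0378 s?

6.26·10^18 photons

Total energy: E_total = P·t = 85.7 × 0.0378 = 3.239 J.
Per-photon energy: E = 5.173·10^-19 J.
N = E_total / E_photon = 6.26·10^18.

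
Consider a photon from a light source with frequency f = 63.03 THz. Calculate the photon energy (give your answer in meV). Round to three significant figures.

In SI units: f = 63.03 THz = 6.303 × 10^13 Hz.
For a photon E = hf, so E = 4.176 × 10^-20 J.
Converting to meV: E = 260.7 meV ≈ 261 meV.

261 meV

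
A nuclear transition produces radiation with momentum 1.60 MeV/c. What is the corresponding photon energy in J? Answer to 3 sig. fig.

Take c = 2.99792458e8 m/s, 1 eV = 1.602176634e-19 J.
Convert to SI: p = 1.60 MeV/c = 8.5509e-22 kg·m/s.
Since E = pc for a photon, E = 2.563e-13 J.
So E ≈ 2.56e-13 J.

2.56e-13 J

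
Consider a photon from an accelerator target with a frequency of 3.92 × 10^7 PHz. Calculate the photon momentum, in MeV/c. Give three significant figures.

(h = 6.62607015 × 10^-34 J·s, c = 2.99792458 × 10^8 m/s, 1 eV = 1.602176634 × 10^-19 J.)
First convert: f = 3.92 × 10^7 PHz = 3.92 × 10^22 Hz.
The photon relation is p = hf/c, giving p = 8.664 × 10^-20 kg·m/s.
Converting to MeV/c: p = 162.1 MeV/c ≈ 162 MeV/c.

162 MeV/c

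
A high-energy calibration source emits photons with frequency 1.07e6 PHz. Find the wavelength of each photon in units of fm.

280 fm

Take c = 2.99792458e8 m/s.
First convert: f = 1.07e6 PHz = 1.07e21 Hz.
The photon relation is λ = c/f, giving λ = 2.802e-13 m.
Converting to fm: λ = 280.2 fm ≈ 280 fm.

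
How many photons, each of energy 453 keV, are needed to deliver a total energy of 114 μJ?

1.57e9 photons

Per-photon energy: E = 7.258e-14 J (from energy = 453 keV).
N = E_total / E_photon = 1.14e-4 J / 7.258e-14 J = 1.57e9.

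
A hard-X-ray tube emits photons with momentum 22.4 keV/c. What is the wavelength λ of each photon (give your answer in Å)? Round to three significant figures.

0.554 Å

Take h = 6.62607015 × 10^-34 J·s, c = 2.99792458 × 10^8 m/s, 1 eV = 1.602176634 × 10^-19 J.
First convert: p = 22.4 keV/c = 1.1971 × 10^-23 kg·m/s.
Apply λ = h/p: λ = 5.535 × 10^-11 m.
Converting to Å: λ = 0.5535 Å ≈ 0.554 Å.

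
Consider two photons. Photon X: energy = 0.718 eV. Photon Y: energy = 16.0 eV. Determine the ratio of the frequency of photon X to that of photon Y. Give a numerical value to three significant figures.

0.0449

f_X = 1.736 × 10^14 Hz (from energy = 0.718 eV, via f = E/h).
f_Y = 3.869 × 10^15 Hz (from energy = 16.0 eV, via f = E/h).
Ratio = 1.736 × 10^14 / 3.869 × 10^15 = 0.0449.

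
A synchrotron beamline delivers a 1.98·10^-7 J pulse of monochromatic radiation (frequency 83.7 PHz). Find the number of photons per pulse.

3.57·10^9 photons

Per-photon energy: E = 5.546·10^-17 J (from frequency = 83.7 PHz).
N = E_total / E_photon = 1.98·10^-7 J / 5.546·10^-17 J = 3.57·10^9.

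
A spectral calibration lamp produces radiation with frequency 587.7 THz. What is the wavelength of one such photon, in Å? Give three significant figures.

5100 Å

Take c = 2.99792458e8 m/s.
In SI units: f = 587.7 THz = 5.877e14 Hz.
Apply λ = c/f: λ = 5.101e-7 m.
Converting to Å: λ = 5101 Å ≈ 5100 Å.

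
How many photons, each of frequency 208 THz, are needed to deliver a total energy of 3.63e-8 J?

2.63e11 photons

Per-photon energy: E = 1.378e-19 J (from frequency = 208 THz).
N = E_total / E_photon = 3.63e-8 J / 1.378e-19 J = 2.63e11.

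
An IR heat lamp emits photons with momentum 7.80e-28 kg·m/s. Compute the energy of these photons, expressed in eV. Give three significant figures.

1.46 eV

Apply E = pc: E = 2.338e-19 J.
Converting to eV: E = 1.460 eV ≈ 1.46 eV.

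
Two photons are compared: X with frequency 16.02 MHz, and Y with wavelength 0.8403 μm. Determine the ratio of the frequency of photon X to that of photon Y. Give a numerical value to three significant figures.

4.49e-8

f_X = 1.602e7 Hz (from frequency = 16.02 MHz, via f given directly).
f_Y = 3.568e14 Hz (from wavelength = 0.8403 μm, via f = c/λ).
Ratio = 1.602e7 / 3.568e14 = 4.49e-8.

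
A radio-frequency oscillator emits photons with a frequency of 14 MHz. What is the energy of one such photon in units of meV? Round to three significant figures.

5.79e-5 meV

In SI units: f = 14 MHz = 1.4e7 Hz.
The photon relation is E = hf, giving E = 9.276e-27 J.
Converting to meV: E = 5.790e-5 meV ≈ 5.79e-5 meV.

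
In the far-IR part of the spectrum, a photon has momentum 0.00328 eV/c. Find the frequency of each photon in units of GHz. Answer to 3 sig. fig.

Convert to SI: p = 0.00328 eV/c = 1.7529e-30 kg·m/s.
Apply f = pc/h: f = 7.931e11 Hz.
Converting to GHz: f = 793.1 GHz ≈ 793 GHz.

793 GHz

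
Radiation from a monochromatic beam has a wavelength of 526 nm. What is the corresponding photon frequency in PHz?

0.570 PHz

First convert: λ = 526 nm = 5.26e-7 m.
Since f = c/λ for a photon, f = 5.699e14 Hz.
Converting to PHz: f = 0.5699 PHz ≈ 0.570 PHz.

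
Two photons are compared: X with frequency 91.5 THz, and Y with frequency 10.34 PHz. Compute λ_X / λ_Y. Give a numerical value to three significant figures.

113

λ_X = 3.276 × 10^-6 m (from frequency = 91.5 THz, via λ = c/f).
λ_Y = 2.899 × 10^-8 m (from frequency = 10.34 PHz, via λ = c/f).
Ratio = 3.276 × 10^-6 / 2.899 × 10^-8 = 113.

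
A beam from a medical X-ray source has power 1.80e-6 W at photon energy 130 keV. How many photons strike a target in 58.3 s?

Total energy: E_total = P·t = 1.80e-6 × 58.3 = 1.049e-4 J.
Per-photon energy: E = 2.083e-14 J.
N = E_total / E_photon = 5.04e9.

5.04e9 photons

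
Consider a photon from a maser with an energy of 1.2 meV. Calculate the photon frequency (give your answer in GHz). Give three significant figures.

(h = 6.62607015·10^-34 J·s, 1 eV = 1.602176634·10^-19 J.)
In SI units: E = 1.2 meV = 1.9226·10^-22 J.
Apply f = E/h: f = 2.902·10^11 Hz.
Converting to GHz: f = 290.2 GHz ≈ 290 GHz.

290 GHz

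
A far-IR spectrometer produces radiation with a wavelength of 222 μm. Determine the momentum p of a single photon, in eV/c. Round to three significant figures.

First convert: λ = 222 μm = 2.22 × 10^-4 m.
Apply p = h/λ: p = 2.985 × 10^-30 kg·m/s.
Converting to eV/c: p = 0.005585 eV/c ≈ 5.58 × 10^-3 eV/c.

5.58 × 10^-3 eV/c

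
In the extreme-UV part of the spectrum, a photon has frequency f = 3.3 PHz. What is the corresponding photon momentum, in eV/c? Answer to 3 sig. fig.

Use h = 6.62607015 × 10^-34 J·s, c = 2.99792458 × 10^8 m/s, 1 eV = 1.602176634 × 10^-19 J.
Convert to SI: f = 3.3 PHz = 3.3 × 10^15 Hz.
Apply p = hf/c: p = 7.294 × 10^-27 kg·m/s.
Converting to eV/c: p = 13.65 eV/c ≈ 13.6 eV/c.

13.6 eV/c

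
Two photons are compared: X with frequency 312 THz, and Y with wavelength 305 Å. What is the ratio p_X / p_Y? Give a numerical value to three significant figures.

0.0317

p_X = 6.896·10^-28 kg·m/s (from frequency = 312 THz, via p = hf/c).
p_Y = 2.172·10^-26 kg·m/s (from wavelength = 305 Å, via p = h/λ).
Ratio = 6.896·10^-28 / 2.172·10^-26 = 0.0317.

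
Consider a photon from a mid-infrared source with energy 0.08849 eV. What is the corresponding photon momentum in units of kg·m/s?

4.73e-29 kg·m/s

Convert to SI: E = 0.08849 eV = 1.4178e-20 J.
For a photon p = E/c, so p = 4.729e-29 kg·m/s.
So p ≈ 4.73e-29 kg·m/s.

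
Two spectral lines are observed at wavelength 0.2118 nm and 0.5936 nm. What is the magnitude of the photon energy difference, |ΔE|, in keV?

3.77 keV

Using E = hc/λ: E₁ = 9.3789e-16 J, E₂ = 3.3464e-16 J.
|ΔE| = |9.3789e-16 − 3.3464e-16| = 6.03e-16 J = 3.77 keV.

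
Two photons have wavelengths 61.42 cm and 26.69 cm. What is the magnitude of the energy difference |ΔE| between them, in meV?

2.63e-3 meV

Using E = hc/λ: E₁ = 3.2342e-25 J, E₂ = 7.4427e-25 J.
|ΔE| = |3.2342e-25 − 7.4427e-25| = 4.21e-25 J = 2.63e-3 meV.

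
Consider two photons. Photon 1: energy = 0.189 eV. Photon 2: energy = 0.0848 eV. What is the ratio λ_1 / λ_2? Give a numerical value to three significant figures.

0.449

λ_1 = 6.560 × 10^-6 m (from energy = 0.189 eV, via λ = hc/E).
λ_2 = 1.462 × 10^-5 m (from energy = 0.0848 eV, via λ = hc/E).
Ratio = 6.560 × 10^-6 / 1.462 × 10^-5 = 0.449.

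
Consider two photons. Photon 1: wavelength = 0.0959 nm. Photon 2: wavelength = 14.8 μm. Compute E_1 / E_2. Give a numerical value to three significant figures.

1.54 × 10^5

E_1 = 2.071 × 10^-15 J (from wavelength = 0.0959 nm, via E = hc/λ).
E_2 = 1.342 × 10^-20 J (from wavelength = 14.8 μm, via E = hc/λ).
Ratio = 2.071 × 10^-15 / 1.342 × 10^-20 = 1.54 × 10^5.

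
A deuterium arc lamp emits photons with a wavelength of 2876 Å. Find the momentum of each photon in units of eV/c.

4.31 eV/c

In SI units: λ = 2876 Å = 2.876 × 10^-7 m.
Since p = h/λ for a photon, p = 2.304 × 10^-27 kg·m/s.
Converting to eV/c: p = 4.311 eV/c ≈ 4.31 eV/c.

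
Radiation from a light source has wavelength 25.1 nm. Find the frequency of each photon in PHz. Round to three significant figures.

Take c = 2.99792458·10^8 m/s.
In SI units: λ = 25.1 nm = 2.51·10^-8 m.
For a photon f = c/λ, so f = 1.194·10^16 Hz.
Converting to PHz: f = 11.94 PHz ≈ 11.9 PHz.

11.9 PHz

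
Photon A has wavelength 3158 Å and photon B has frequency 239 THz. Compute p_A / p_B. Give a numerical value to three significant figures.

p_A = 2.098 × 10^-27 kg·m/s (from wavelength = 3158 Å, via p = h/λ).
p_B = 5.282 × 10^-28 kg·m/s (from frequency = 239 THz, via p = hf/c).
Ratio = 2.098 × 10^-27 / 5.282 × 10^-28 = 3.97.

3.97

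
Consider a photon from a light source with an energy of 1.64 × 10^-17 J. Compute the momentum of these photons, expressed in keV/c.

0.102 keV/c

(c = 2.99792458 × 10^8 m/s, 1 eV = 1.602176634 × 10^-19 J.)
Since p = E/c for a photon, p = 5.470 × 10^-26 kg·m/s.
Converting to keV/c: p = 0.1024 keV/c ≈ 0.102 keV/c.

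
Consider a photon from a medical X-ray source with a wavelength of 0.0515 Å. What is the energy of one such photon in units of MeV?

Take h = 6.62607015 × 10^-34 J·s, c = 2.99792458 × 10^8 m/s, 1 eV = 1.602176634 × 10^-19 J.
In SI units: λ = 0.0515 Å = 5.15 × 10^-12 m.
Apply E = hc/λ: E = 3.857 × 10^-14 J.
Converting to MeV: E = 0.2407 MeV ≈ 0.241 MeV.

0.241 MeV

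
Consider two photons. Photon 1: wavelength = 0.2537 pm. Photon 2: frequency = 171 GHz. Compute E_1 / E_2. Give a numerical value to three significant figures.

E_1 = 7.830 × 10^-13 J (from wavelength = 0.2537 pm, via E = hc/λ).
E_2 = 1.133 × 10^-22 J (from frequency = 171 GHz, via E = hf).
Ratio = 7.830 × 10^-13 / 1.133 × 10^-22 = 6.91 × 10^9.

6.91 × 10^9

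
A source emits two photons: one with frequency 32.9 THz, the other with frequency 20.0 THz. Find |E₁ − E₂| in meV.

Using E = hf: E₁ = 2.180e-20 J, E₂ = 1.325e-20 J.
|ΔE| = |2.180e-20 − 1.325e-20| = 8.55e-21 J = 53.4 meV.

53.4 meV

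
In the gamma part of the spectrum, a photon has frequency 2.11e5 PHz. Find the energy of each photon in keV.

Convert to SI: f = 2.11e5 PHz = 2.11e20 Hz.
Apply E = hf: E = 1.398e-13 J.
Converting to keV: E = 872.6 keV ≈ 873 keV.

873 keV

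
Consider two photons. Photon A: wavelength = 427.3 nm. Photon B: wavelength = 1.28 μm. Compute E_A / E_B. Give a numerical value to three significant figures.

3.00

E_A = 4.649e-19 J (from wavelength = 427.3 nm, via E = hc/λ).
E_B = 1.552e-19 J (from wavelength = 1.28 μm, via E = hc/λ).
Ratio = 4.649e-19 / 1.552e-19 = 3.00.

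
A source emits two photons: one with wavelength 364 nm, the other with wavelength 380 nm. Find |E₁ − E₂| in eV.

0.143 eV

Using E = hc/λ: E₁ = 5.457 × 10^-19 J, E₂ = 5.227 × 10^-19 J.
|ΔE| = |5.457 × 10^-19 − 5.227 × 10^-19| = 2.30 × 10^-20 J = 0.143 eV.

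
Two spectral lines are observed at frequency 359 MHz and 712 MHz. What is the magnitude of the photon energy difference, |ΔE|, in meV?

1.46 × 10^-3 meV

Using E = hf: E₁ = 2.379 × 10^-25 J, E₂ = 4.718 × 10^-25 J.
|ΔE| = |2.379 × 10^-25 − 4.718 × 10^-25| = 2.34 × 10^-25 J = 1.46 × 10^-3 meV.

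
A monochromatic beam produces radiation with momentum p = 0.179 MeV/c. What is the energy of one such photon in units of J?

(c = 2.99792458e8 m/s, 1 eV = 1.602176634e-19 J.)
Convert to SI: p = 0.179 MeV/c = 9.5663e-23 kg·m/s.
Apply E = pc: E = 2.868e-14 J.
So E ≈ 2.87e-14 J.

2.87e-14 J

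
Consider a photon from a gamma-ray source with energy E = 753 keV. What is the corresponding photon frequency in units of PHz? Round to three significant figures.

First convert: E = 753 keV = 1.2064e-13 J.
Since f = E/h for a photon, f = 1.821e20 Hz.
Converting to PHz: f = 182100 PHz ≈ 1.82e5 PHz.

1.82e5 PHz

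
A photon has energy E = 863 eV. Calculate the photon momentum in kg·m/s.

Take c = 2.99792458 × 10^8 m/s, 1 eV = 1.602176634 × 10^-19 J.
In SI units: E = 863 eV = 1.3827 × 10^-16 J.
For a photon p = E/c, so p = 4.612 × 10^-25 kg·m/s.
So p ≈ 4.61 × 10^-25 kg·m/s.

4.61 × 10^-25 kg·m/s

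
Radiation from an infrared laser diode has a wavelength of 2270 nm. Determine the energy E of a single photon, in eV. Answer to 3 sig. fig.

Use h = 6.62607015·10^-34 J·s, c = 2.99792458·10^8 m/s, 1 eV = 1.602176634·10^-19 J.
Convert to SI: λ = 2270 nm = 2.27·10^-6 m.
For a photon E = hc/λ, so E = 8.751·10^-20 J.
Converting to eV: E = 0.5462 eV ≈ 0.546 eV.

0.546 eV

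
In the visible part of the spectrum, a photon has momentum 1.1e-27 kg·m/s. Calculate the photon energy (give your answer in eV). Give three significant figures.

2.06 eV

Take c = 2.99792458e8 m/s, 1 eV = 1.602176634e-19 J.
The photon relation is E = pc, giving E = 3.298e-19 J.
Converting to eV: E = 2.058 eV ≈ 2.06 eV.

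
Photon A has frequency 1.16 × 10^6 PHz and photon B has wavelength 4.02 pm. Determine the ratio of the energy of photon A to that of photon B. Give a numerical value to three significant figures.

15.6

E_A = 7.686 × 10^-13 J (from frequency = 1.16 × 10^6 PHz, via E = hf).
E_B = 4.941 × 10^-14 J (from wavelength = 4.02 pm, via E = hc/λ).
Ratio = 7.686 × 10^-13 / 4.941 × 10^-14 = 15.6.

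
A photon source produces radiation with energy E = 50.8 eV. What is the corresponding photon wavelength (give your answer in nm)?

24.4 nm

First convert: E = 50.8 eV = 8.1391e-18 J.
Apply λ = hc/E: λ = 2.441e-8 m.
Converting to nm: λ = 24.41 nm ≈ 24.4 nm.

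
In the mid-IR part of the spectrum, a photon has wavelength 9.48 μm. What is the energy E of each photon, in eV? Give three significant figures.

Convert to SI: λ = 9.48 μm = 9.48e-6 m.
For a photon E = hc/λ, so E = 2.095e-20 J.
Converting to eV: E = 0.1308 eV ≈ 0.131 eV.

0.131 eV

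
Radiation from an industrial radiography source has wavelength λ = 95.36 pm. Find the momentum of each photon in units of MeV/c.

0.0130 MeV/c

First convert: λ = 95.36 pm = 9.536e-11 m.
The photon relation is p = h/λ, giving p = 6.948e-24 kg·m/s.
Converting to MeV/c: p = 0.01300 MeV/c ≈ 0.0130 MeV/c.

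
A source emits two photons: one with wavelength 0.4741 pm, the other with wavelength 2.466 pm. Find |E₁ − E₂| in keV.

Using E = hc/λ: E₁ = 4.1899e-13 J, E₂ = 8.0553e-14 J.
|ΔE| = |4.1899e-13 − 8.0553e-14| = 3.38e-13 J = 2110 keV.

2110 keV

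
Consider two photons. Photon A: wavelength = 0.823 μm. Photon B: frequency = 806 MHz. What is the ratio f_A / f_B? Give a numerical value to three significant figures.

4.52e5

f_A = 3.643e14 Hz (from wavelength = 0.823 μm, via f = c/λ).
f_B = 8.060e8 Hz (from frequency = 806 MHz, via f given directly).
Ratio = 3.643e14 / 8.060e8 = 4.52e5.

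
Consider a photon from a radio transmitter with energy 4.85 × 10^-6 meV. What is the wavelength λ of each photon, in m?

First convert: E = 4.85 × 10^-6 meV = 7.7706 × 10^-28 J.
The photon relation is λ = hc/E, giving λ = 255.6 m.
So λ ≈ 256 m.

256 m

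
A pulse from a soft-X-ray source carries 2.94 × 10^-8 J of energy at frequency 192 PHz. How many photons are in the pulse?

2.31 × 10^8 photons

Per-photon energy: E = 1.272 × 10^-16 J (from frequency = 192 PHz).
N = E_total / E_photon = 2.94 × 10^-8 J / 1.272 × 10^-16 J = 2.31 × 10^8.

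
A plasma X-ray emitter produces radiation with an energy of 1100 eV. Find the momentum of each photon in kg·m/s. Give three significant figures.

5.88e-25 kg·m/s

First convert: E = 1100 eV = 1.7624e-16 J.
The photon relation is p = E/c, giving p = 5.879e-25 kg·m/s.
So p ≈ 5.88e-25 kg·m/s.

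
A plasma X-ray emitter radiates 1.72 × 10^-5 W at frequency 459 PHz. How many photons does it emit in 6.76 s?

Total energy: E_total = P·t = 1.72 × 10^-5 × 6.76 = 1.163 × 10^-4 J.
Per-photon energy: E = 3.041 × 10^-16 J.
N = E_total / E_photon = 3.82 × 10^11.

3.82 × 10^11 photons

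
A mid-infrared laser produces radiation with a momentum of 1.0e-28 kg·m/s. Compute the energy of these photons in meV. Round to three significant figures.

187 meV

Use c = 2.99792458e8 m/s, 1 eV = 1.602176634e-19 J.
For a photon E = pc, so E = 2.998e-20 J.
Converting to meV: E = 187.1 meV ≈ 187 meV.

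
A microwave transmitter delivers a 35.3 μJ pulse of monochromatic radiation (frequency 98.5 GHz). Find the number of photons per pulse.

Per-photon energy: E = 6.527 × 10^-23 J (from frequency = 98.5 GHz).
N = E_total / E_photon = 3.53 × 10^-5 J / 6.527 × 10^-23 J = 5.41 × 10^17.

5.41 × 10^17 photons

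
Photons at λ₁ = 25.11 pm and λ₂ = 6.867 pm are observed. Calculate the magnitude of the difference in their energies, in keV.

Using E = hc/λ: E₁ = 7.9110e-15 J, E₂ = 2.8927e-14 J.
|ΔE| = |7.9110e-15 − 2.8927e-14| = 2.10e-14 J = 131 keV.

131 keV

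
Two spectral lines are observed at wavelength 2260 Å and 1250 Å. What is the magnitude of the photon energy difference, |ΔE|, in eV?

4.43 eV

Using E = hc/λ: E₁ = 8.790 × 10^-19 J, E₂ = 1.589 × 10^-18 J.
|ΔE| = |8.790 × 10^-19 − 1.589 × 10^-18| = 7.10 × 10^-19 J = 4.43 eV.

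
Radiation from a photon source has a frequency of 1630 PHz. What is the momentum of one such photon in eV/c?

Take h = 6.62607015e-34 J·s, c = 2.99792458e8 m/s, 1 eV = 1.602176634e-19 J.
First convert: f = 1630 PHz = 1.63e18 Hz.
Apply p = hf/c: p = 3.603e-24 kg·m/s.
Converting to eV/c: p = 6741 eV/c ≈ 6740 eV/c.

6740 eV/c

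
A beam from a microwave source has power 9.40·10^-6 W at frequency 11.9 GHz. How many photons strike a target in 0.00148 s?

Total energy: E_total = P·t = 9.40·10^-6 × 0.00148 = 1.391·10^-8 J.
Per-photon energy: E = 7.885·10^-24 J.
N = E_total / E_photon = 1.76·10^15.

1.76·10^15 photons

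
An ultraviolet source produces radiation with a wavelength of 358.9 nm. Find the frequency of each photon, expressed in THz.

In SI units: λ = 358.9 nm = 3.589 × 10^-7 m.
For a photon f = c/λ, so f = 8.353 × 10^14 Hz.
Converting to THz: f = 835.3 THz ≈ 835 THz.

835 THz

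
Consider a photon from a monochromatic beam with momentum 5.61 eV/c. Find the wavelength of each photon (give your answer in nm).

221 nm

Take h = 6.62607015 × 10^-34 J·s, c = 2.99792458 × 10^8 m/s, 1 eV = 1.602176634 × 10^-19 J.
Convert to SI: p = 5.61 eV/c = 2.9981 × 10^-27 kg·m/s.
Since λ = h/p for a photon, λ = 2.210 × 10^-7 m.
Converting to nm: λ = 221.0 nm ≈ 221 nm.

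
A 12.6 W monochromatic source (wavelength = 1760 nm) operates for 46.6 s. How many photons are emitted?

5.20e21 photons

Total energy: E_total = P·t = 12.6 × 46.6 = 587.2 J.
Per-photon energy: E = 1.129e-19 J.
N = E_total / E_photon = 5.20e21.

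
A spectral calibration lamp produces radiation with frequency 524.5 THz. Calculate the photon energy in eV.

2.17 eV

In SI units: f = 524.5 THz = 5.245e14 Hz.
The photon relation is E = hf, giving E = 3.475e-19 J.
Converting to eV: E = 2.169 eV ≈ 2.17 eV.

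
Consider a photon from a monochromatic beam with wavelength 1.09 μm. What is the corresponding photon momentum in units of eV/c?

1.14 eV/c

Use h = 6.62607015 × 10^-34 J·s, c = 2.99792458 × 10^8 m/s, 1 eV = 1.602176634 × 10^-19 J.
In SI units: λ = 1.09 μm = 1.09 × 10^-6 m.
The photon relation is p = h/λ, giving p = 6.079 × 10^-28 kg·m/s.
Converting to eV/c: p = 1.137 eV/c ≈ 1.14 eV/c.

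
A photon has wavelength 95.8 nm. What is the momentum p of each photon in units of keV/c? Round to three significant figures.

0.0129 keV/c

In SI units: λ = 95.8 nm = 9.58 × 10^-8 m.
The photon relation is p = h/λ, giving p = 6.917 × 10^-27 kg·m/s.
Converting to keV/c: p = 0.01294 keV/c ≈ 0.0129 keV/c.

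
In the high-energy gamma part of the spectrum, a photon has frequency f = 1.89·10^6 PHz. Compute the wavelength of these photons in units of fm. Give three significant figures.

(c = 2.99792458·10^8 m/s.)
In SI units: f = 1.89·10^6 PHz = 1.89·10^21 Hz.
Since λ = c/f for a photon, λ = 1.586·10^-13 m.
Converting to fm: λ = 158.6 fm ≈ 159 fm.

159 fm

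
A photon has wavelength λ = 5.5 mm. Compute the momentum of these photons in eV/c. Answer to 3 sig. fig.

(h = 6.62607015 × 10^-34 J·s, c = 2.99792458 × 10^8 m/s, 1 eV = 1.602176634 × 10^-19 J.)
First convert: λ = 5.5 mm = 0.0055 m.
Since p = h/λ for a photon, p = 1.205 × 10^-31 kg·m/s.
Converting to eV/c: p = 2.254 × 10^-4 eV/c ≈ 2.25 × 10^-4 eV/c.

2.25 × 10^-4 eV/c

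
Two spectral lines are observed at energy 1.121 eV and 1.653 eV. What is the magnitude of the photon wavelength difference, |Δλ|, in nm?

Using λ = hc/E: λ₁ = 1.1060e-6 m, λ₂ = 7.5006e-7 m.
|Δλ| = |1.1060e-6 − 7.5006e-7| = 3.56e-7 m = 356 nm.

356 nm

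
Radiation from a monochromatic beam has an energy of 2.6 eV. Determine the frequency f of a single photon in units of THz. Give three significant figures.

629 THz

In SI units: E = 2.6 eV = 4.1657e-19 J.
For a photon f = E/h, so f = 6.287e14 Hz.
Converting to THz: f = 628.7 THz ≈ 629 THz.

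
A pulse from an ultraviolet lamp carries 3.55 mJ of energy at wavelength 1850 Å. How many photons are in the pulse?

3.31e15 photons

Per-photon energy: E = 1.074e-18 J (from wavelength = 1850 Å).
N = E_total / E_photon = 0.00355 J / 1.074e-18 J = 3.31e15.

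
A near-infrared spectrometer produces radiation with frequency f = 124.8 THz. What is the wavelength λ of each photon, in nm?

(c = 2.99792458 × 10^8 m/s.)
Convert to SI: f = 124.8 THz = 1.248 × 10^14 Hz.
Since λ = c/f for a photon, λ = 2.402 × 10^-6 m.
Converting to nm: λ = 2402 nm ≈ 2400 nm.

2400 nm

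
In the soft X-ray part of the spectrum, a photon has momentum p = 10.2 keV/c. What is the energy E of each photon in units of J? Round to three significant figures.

First convert: p = 10.2 keV/c = 5.4512e-24 kg·m/s.
Since E = pc for a photon, E = 1.634e-15 J.
So E ≈ 1.63e-15 J.

1.63e-15 J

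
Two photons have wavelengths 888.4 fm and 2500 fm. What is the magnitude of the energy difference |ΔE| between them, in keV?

900 keV

Using E = hc/λ: E₁ = 2.2360e-13 J, E₂ = 7.9458e-14 J.
|ΔE| = |2.2360e-13 − 7.9458e-14| = 1.44e-13 J = 900 keV.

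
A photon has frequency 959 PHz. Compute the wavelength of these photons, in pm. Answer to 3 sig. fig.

Use c = 2.99792458 × 10^8 m/s.
First convert: f = 959 PHz = 9.59 × 10^17 Hz.
Apply λ = c/f: λ = 3.126 × 10^-10 m.
Converting to pm: λ = 312.6 pm ≈ 313 pm.

313 pm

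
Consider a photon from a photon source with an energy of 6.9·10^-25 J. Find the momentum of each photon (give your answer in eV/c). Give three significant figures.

4.31·10^-6 eV/c

Apply p = E/c: p = 2.302·10^-33 kg·m/s.
Converting to eV/c: p = 4.307·10^-6 eV/c ≈ 4.31·10^-6 eV/c.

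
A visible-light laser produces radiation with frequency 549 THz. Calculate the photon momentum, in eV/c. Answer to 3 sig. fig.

2.27 eV/c

Use h = 6.62607015e-34 J·s, c = 2.99792458e8 m/s, 1 eV = 1.602176634e-19 J.
In SI units: f = 549 THz = 5.49e14 Hz.
Since p = hf/c for a photon, p = 1.213e-27 kg·m/s.
Converting to eV/c: p = 2.270 eV/c ≈ 2.27 eV/c.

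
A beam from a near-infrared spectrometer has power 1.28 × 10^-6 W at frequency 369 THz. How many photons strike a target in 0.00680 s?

Total energy: E_total = P·t = 1.28 × 10^-6 × 0.00680 = 8.704 × 10^-9 J.
Per-photon energy: E = 2.445 × 10^-19 J.
N = E_total / E_photon = 3.56 × 10^10.

3.56 × 10^10 photons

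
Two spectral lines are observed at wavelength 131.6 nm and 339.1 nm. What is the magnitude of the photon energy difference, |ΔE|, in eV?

Using E = hc/λ: E₁ = 1.5095 × 10^-18 J, E₂ = 5.8580 × 10^-19 J.
|ΔE| = |1.5095 × 10^-18 − 5.8580 × 10^-19| = 9.24 × 10^-19 J = 5.77 eV.

5.77 eV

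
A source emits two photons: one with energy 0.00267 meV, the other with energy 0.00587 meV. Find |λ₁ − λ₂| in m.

Using λ = hc/E: λ₁ = 0.4644 m, λ₂ = 0.2112 m.
|Δλ| = |0.4644 − 0.2112| = 0.253 m.

0.253 m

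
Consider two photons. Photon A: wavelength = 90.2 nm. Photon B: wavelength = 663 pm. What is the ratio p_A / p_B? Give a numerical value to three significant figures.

7.35e-3

p_A = 7.346e-27 kg·m/s (from wavelength = 90.2 nm, via p = h/λ).
p_B = 9.994e-25 kg·m/s (from wavelength = 663 pm, via p = h/λ).
Ratio = 7.346e-27 / 9.994e-25 = 7.35e-3.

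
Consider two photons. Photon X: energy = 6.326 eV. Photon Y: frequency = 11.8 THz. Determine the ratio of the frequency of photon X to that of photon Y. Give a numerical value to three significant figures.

f_X = 1.530·10^15 Hz (from energy = 6.326 eV, via f = E/h).
f_Y = 1.180·10^13 Hz (from frequency = 11.8 THz, via f given directly).
Ratio = 1.530·10^15 / 1.180·10^13 = 130.

130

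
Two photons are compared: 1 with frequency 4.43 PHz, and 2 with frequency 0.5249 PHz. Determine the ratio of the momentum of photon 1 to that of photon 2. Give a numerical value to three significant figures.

p_1 = 9.791 × 10^-27 kg·m/s (from frequency = 4.43 PHz, via p = hf/c).
p_2 = 1.160 × 10^-27 kg·m/s (from frequency = 0.5249 PHz, via p = hf/c).
Ratio = 9.791 × 10^-27 / 1.160 × 10^-27 = 8.44.

8.44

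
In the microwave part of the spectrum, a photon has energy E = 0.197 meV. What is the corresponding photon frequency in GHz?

Convert to SI: E = 0.197 meV = 3.1563e-23 J.
Apply f = E/h: f = 4.763e10 Hz.
Converting to GHz: f = 47.63 GHz ≈ 47.6 GHz.

47.6 GHz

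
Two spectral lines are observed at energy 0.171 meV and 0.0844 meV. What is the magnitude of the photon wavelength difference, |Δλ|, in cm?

Using λ = hc/E: λ₁ = 0.007251 m, λ₂ = 0.01469 m.
|Δλ| = |0.007251 − 0.01469| = 0.00744 m = 0.744 cm.

0.744 cm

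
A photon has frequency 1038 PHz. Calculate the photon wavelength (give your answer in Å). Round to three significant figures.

First convert: f = 1038 PHz = 1.038 × 10^18 Hz.
The photon relation is λ = c/f, giving λ = 2.888 × 10^-10 m.
Converting to Å: λ = 2.888 Å ≈ 2.89 Å.

2.89 Å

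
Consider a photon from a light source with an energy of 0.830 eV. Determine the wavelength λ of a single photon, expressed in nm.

1490 nm

(h = 6.62607015 × 10^-34 J·s, c = 2.99792458 × 10^8 m/s, 1 eV = 1.602176634 × 10^-19 J.)
In SI units: E = 0.830 eV = 1.3298 × 10^-19 J.
For a photon λ = hc/E, so λ = 1.494 × 10^-6 m.
Converting to nm: λ = 1494 nm ≈ 1490 nm.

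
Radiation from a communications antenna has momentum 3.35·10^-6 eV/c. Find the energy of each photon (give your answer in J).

(c = 2.99792458·10^8 m/s, 1 eV = 1.602176634·10^-19 J.)
In SI units: p = 3.35·10^-6 eV/c = 1.7903·10^-33 kg·m/s.
Since E = pc for a photon, E = 5.367·10^-25 J.
So E ≈ 5.37·10^-25 J.

5.37·10^-25 J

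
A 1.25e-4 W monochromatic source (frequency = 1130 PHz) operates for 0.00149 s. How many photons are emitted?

2.49e8 photons

Total energy: E_total = P·t = 1.25e-4 × 0.00149 = 1.863e-7 J.
Per-photon energy: E = 7.487e-16 J.
N = E_total / E_photon = 2.49e8.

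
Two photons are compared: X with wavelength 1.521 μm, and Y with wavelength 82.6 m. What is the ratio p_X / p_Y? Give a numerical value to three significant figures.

p_X = 4.356 × 10^-28 kg·m/s (from wavelength = 1.521 μm, via p = h/λ).
p_Y = 8.022 × 10^-36 kg·m/s (from wavelength = 82.6 m, via p = h/λ).
Ratio = 4.356 × 10^-28 / 8.022 × 10^-36 = 5.43 × 10^7.

5.43 × 10^7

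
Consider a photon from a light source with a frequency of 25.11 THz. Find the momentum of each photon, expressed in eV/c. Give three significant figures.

(h = 6.62607015e-34 J·s, c = 2.99792458e8 m/s, 1 eV = 1.602176634e-19 J.)
In SI units: f = 25.11 THz = 2.511e13 Hz.
Since p = hf/c for a photon, p = 5.550e-29 kg·m/s.
Converting to eV/c: p = 0.1038 eV/c ≈ 0.104 eV/c.

0.104 eV/c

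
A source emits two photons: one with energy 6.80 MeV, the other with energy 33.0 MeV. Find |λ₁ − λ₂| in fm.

Using λ = hc/E: λ₁ = 1.823e-13 m, λ₂ = 3.757e-14 m.
|Δλ| = |1.823e-13 − 3.757e-14| = 1.45e-13 m = 145 fm.

145 fm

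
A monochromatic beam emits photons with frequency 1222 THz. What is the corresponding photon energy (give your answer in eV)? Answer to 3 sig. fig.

5.05 eV

Use h = 6.62607015 × 10^-34 J·s, 1 eV = 1.602176634 × 10^-19 J.
In SI units: f = 1222 THz = 1.222 × 10^15 Hz.
For a photon E = hf, so E = 8.097 × 10^-19 J.
Converting to eV: E = 5.054 eV ≈ 5.05 eV.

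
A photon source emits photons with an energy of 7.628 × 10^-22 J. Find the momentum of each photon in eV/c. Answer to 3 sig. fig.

Since p = E/c for a photon, p = 2.544 × 10^-30 kg·m/s.
Converting to eV/c: p = 0.004761 eV/c ≈ 4.76 × 10^-3 eV/c.

4.76 × 10^-3 eV/c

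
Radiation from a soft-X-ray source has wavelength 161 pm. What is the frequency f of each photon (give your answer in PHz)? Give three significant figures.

1860 PHz

Convert to SI: λ = 161 pm = 1.61 × 10^-10 m.
The photon relation is f = c/λ, giving f = 1.862 × 10^18 Hz.
Converting to PHz: f = 1862 PHz ≈ 1860 PHz.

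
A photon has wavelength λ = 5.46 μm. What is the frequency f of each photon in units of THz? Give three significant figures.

54.9 THz

In SI units: λ = 5.46 μm = 5.46e-6 m.
The photon relation is f = c/λ, giving f = 5.491e13 Hz.
Converting to THz: f = 54.91 THz ≈ 54.9 THz.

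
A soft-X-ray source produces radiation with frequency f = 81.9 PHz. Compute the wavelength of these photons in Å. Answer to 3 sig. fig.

36.6 Å

Convert to SI: f = 81.9 PHz = 8.19e16 Hz.
For a photon λ = c/f, so λ = 3.660e-9 m.
Converting to Å: λ = 36.60 Å ≈ 36.6 Å.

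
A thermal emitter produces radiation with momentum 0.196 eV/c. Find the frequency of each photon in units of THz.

47.4 THz

Convert to SI: p = 0.196 eV/c = 1.0475e-28 kg·m/s.
Apply f = pc/h: f = 4.739e13 Hz.
Converting to THz: f = 47.39 THz ≈ 47.4 THz.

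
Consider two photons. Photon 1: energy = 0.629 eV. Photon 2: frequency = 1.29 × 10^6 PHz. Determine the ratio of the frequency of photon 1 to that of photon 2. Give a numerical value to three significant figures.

f_1 = 1.521 × 10^14 Hz (from energy = 0.629 eV, via f = E/h).
f_2 = 1.290 × 10^21 Hz (from frequency = 1.29 × 10^6 PHz, via f given directly).
Ratio = 1.521 × 10^14 / 1.290 × 10^21 = 1.18 × 10^-7.

1.18 × 10^-7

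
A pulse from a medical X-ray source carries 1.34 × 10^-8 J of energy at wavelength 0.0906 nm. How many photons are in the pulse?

Per-photon energy: E = 2.193 × 10^-15 J (from wavelength = 0.0906 nm).
N = E_total / E_photon = 1.34 × 10^-8 J / 2.193 × 10^-15 J = 6.11 × 10^6.

6.11 × 10^6 photons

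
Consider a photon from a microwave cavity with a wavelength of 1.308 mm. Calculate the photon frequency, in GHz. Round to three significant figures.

229 GHz

Use c = 2.99792458 × 10^8 m/s.
In SI units: λ = 1.308 mm = 0.001308 m.
The photon relation is f = c/λ, giving f = 2.292 × 10^11 Hz.
Converting to GHz: f = 229.2 GHz ≈ 229 GHz.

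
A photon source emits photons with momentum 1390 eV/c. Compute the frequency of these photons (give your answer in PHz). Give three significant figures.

336 PHz

Use h = 6.62607015·10^-34 J·s, c = 2.99792458·10^8 m/s, 1 eV = 1.602176634·10^-19 J.
Convert to SI: p = 1390 eV/c = 7.4286·10^-25 kg·m/s.
The photon relation is f = pc/h, giving f = 3.361·10^17 Hz.
Converting to PHz: f = 336.1 PHz ≈ 336 PHz.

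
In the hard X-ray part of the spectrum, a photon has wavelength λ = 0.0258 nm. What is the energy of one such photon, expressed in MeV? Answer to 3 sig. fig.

0.0481 MeV

Take h = 6.62607015e-34 J·s, c = 2.99792458e8 m/s, 1 eV = 1.602176634e-19 J.
First convert: λ = 0.0258 nm = 2.58e-11 m.
The photon relation is E = hc/λ, giving E = 7.699e-15 J.
Converting to MeV: E = 0.04806 MeV ≈ 0.0481 MeV.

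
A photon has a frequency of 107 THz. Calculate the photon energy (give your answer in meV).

Take h = 6.62607015e-34 J·s, 1 eV = 1.602176634e-19 J.
Convert to SI: f = 107 THz = 1.07e14 Hz.
Since E = hf for a photon, E = 7.090e-20 J.
Converting to meV: E = 442.5 meV ≈ 443 meV.

443 meV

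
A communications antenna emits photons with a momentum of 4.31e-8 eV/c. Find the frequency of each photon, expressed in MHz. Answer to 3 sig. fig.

10.4 MHz

Take h = 6.62607015e-34 J·s, c = 2.99792458e8 m/s, 1 eV = 1.602176634e-19 J.
In SI units: p = 4.31e-8 eV/c = 2.3034e-35 kg·m/s.
Apply f = pc/h: f = 1.042e7 Hz.
Converting to MHz: f = 10.42 MHz ≈ 10.4 MHz.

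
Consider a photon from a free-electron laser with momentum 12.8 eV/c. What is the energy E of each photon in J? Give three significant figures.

2.05·10^-18 J

First convert: p = 12.8 eV/c = 6.8407·10^-27 kg·m/s.
The photon relation is E = pc, giving E = 2.051·10^-18 J.
So E ≈ 2.05·10^-18 J.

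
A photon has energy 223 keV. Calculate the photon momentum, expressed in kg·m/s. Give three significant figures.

1.19e-22 kg·m/s

Convert to SI: E = 223 keV = 3.5729e-14 J.
The photon relation is p = E/c, giving p = 1.192e-22 kg·m/s.
So p ≈ 1.19e-22 kg·m/s.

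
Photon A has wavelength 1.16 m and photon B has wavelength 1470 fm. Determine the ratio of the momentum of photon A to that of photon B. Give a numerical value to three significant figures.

p_A = 5.712e-34 kg·m/s (from wavelength = 1.16 m, via p = h/λ).
p_B = 4.508e-22 kg·m/s (from wavelength = 1470 fm, via p = h/λ).
Ratio = 5.712e-34 / 4.508e-22 = 1.27e-12.

1.27e-12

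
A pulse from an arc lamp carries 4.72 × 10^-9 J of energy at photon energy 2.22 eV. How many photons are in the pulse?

1.33 × 10^10 photons

Per-photon energy: E = 3.557 × 10^-19 J (from energy = 2.22 eV).
N = E_total / E_photon = 4.72 × 10^-9 J / 3.557 × 10^-19 J = 1.33 × 10^10.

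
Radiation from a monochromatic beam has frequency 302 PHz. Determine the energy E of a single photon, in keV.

1.25 keV

Convert to SI: f = 302 PHz = 3.02e17 Hz.
Since E = hf for a photon, E = 2.001e-16 J.
Converting to keV: E = 1.249 keV ≈ 1.25 keV.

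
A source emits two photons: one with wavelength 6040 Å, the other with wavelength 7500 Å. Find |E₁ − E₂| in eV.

Using E = hc/λ: E₁ = 3.289 × 10^-19 J, E₂ = 2.649 × 10^-19 J.
|ΔE| = |3.289 × 10^-19 − 2.649 × 10^-19| = 6.40 × 10^-20 J = 0.400 eV.

0.400 eV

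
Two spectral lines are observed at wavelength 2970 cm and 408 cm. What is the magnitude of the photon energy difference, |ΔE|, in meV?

2.62 × 10^-4 meV

Using E = hc/λ: E₁ = 6.688 × 10^-27 J, E₂ = 4.869 × 10^-26 J.
|ΔE| = |6.688 × 10^-27 − 4.869 × 10^-26| = 4.20 × 10^-26 J = 2.62 × 10^-4 meV.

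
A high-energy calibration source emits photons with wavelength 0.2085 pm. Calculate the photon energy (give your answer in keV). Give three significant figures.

First convert: λ = 0.2085 pm = 2.085e-13 m.
Since E = hc/λ for a photon, E = 9.527e-13 J.
Converting to keV: E = 5946 keV ≈ 5950 keV.

5950 keV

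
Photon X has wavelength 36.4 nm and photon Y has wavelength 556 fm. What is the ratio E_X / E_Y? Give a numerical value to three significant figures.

E_X = 5.457 × 10^-18 J (from wavelength = 36.4 nm, via E = hc/λ).
E_Y = 3.573 × 10^-13 J (from wavelength = 556 fm, via E = hc/λ).
Ratio = 5.457 × 10^-18 / 3.573 × 10^-13 = 1.53 × 10^-5.

1.53 × 10^-5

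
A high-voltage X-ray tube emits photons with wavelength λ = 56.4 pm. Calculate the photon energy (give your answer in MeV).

Use h = 6.62607015e-34 J·s, c = 2.99792458e8 m/s, 1 eV = 1.602176634e-19 J.
In SI units: λ = 56.4 pm = 5.64e-11 m.
The photon relation is E = hc/λ, giving E = 3.522e-15 J.
Converting to MeV: E = 0.02198 MeV ≈ 0.0220 MeV.

0.0220 MeV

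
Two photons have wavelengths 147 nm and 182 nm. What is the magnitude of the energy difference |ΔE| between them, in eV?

1.62 eV

Using E = hc/λ: E₁ = 1.351e-18 J, E₂ = 1.091e-18 J.
|ΔE| = |1.351e-18 − 1.091e-18| = 2.60e-19 J = 1.62 eV.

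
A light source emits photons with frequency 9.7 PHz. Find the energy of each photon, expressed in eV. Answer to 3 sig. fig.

Take h = 6.62607015 × 10^-34 J·s, 1 eV = 1.602176634 × 10^-19 J.
Convert to SI: f = 9.7 PHz = 9.7 × 10^15 Hz.
The photon relation is E = hf, giving E = 6.427 × 10^-18 J.
Converting to eV: E = 40.12 eV ≈ 40.1 eV.

40.1 eV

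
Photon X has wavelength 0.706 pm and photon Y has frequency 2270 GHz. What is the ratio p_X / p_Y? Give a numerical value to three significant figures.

1.87 × 10^8

p_X = 9.385 × 10^-22 kg·m/s (from wavelength = 0.706 pm, via p = h/λ).
p_Y = 5.017 × 10^-30 kg·m/s (from frequency = 2270 GHz, via p = hf/c).
Ratio = 9.385 × 10^-22 / 5.017 × 10^-30 = 1.87 × 10^8.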